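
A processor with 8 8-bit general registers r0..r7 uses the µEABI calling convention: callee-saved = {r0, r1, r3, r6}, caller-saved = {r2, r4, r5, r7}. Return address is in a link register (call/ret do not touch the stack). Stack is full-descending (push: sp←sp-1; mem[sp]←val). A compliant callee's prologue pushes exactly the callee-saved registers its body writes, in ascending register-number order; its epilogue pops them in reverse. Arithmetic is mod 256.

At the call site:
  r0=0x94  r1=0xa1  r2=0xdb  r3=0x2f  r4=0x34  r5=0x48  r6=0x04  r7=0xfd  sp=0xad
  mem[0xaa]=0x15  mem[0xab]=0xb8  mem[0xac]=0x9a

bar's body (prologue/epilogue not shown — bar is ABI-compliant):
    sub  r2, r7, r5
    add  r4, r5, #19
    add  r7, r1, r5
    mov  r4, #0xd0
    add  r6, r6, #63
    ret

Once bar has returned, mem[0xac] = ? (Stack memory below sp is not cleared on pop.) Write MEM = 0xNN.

MEM = 0x04

prologue: push r6 -> mem[0xac]=0x04, sp=0xac
body[0] sub  r2, r7, r5 -> r2=0xb5
body[1] add  r4, r5, #19 -> r4=0x5b
body[2] add  r7, r1, r5 -> r7=0xe9
body[3] mov  r4, #0xd0 -> r4=0xd0
body[4] add  r6, r6, #63 -> r6=0x43
epilogue: pop r6=0x04, sp=0xad
prologue pushed ['r6'] at ['0xac']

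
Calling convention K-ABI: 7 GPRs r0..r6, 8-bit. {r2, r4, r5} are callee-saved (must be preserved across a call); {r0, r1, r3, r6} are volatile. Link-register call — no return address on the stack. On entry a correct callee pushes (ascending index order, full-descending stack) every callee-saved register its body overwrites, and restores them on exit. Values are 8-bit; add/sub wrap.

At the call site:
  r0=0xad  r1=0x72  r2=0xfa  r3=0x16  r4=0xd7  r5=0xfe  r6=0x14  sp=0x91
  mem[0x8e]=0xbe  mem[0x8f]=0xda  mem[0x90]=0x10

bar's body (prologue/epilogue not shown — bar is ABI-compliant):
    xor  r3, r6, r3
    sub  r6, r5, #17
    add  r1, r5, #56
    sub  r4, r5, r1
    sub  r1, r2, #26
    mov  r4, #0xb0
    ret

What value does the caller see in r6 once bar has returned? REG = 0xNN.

REG = 0xed

prologue: push r4 -> mem[0x90]=0xd7, sp=0x90
body[0] xor  r3, r6, r3 -> r3=0x02
body[1] sub  r6, r5, #17 -> r6=0xed
body[2] add  r1, r5, #56 -> r1=0x36
body[3] sub  r4, r5, r1 -> r4=0xc8
body[4] sub  r1, r2, #26 -> r1=0xe0
body[5] mov  r4, #0xb0 -> r4=0xb0
epilogue: pop r4=0xd7, sp=0x91
r6 is caller-saved -> body value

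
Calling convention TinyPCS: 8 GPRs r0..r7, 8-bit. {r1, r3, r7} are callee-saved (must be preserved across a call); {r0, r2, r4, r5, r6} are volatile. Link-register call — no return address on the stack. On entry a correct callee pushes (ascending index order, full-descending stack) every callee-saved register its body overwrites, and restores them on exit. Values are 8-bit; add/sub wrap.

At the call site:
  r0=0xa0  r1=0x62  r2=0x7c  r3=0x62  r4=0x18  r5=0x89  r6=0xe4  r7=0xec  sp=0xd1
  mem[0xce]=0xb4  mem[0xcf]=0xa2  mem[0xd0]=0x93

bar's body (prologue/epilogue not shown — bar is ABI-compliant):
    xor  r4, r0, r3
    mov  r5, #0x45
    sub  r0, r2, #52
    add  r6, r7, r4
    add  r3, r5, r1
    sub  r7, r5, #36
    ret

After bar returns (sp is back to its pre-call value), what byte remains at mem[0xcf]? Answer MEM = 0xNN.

MEM = 0xec

prologue: push r3 → mem[0xd0]=0x62, sp=0xd0
prologue: push r7 → mem[0xcf]=0xec, sp=0xcf
body[0] xor  r4, r0, r3 → r4=0xc2
body[1] mov  r5, #0x45 → r5=0x45
body[2] sub  r0, r2, #52 → r0=0x48
body[3] add  r6, r7, r4 → r6=0xae
body[4] add  r3, r5, r1 → r3=0xa7
body[5] sub  r7, r5, #36 → r7=0x21
epilogue: pop r7=0xec, sp=0xd0
epilogue: pop r3=0x62, sp=0xd1
prologue pushed ['r3', 'r7'] at ['0xd0', '0xcf']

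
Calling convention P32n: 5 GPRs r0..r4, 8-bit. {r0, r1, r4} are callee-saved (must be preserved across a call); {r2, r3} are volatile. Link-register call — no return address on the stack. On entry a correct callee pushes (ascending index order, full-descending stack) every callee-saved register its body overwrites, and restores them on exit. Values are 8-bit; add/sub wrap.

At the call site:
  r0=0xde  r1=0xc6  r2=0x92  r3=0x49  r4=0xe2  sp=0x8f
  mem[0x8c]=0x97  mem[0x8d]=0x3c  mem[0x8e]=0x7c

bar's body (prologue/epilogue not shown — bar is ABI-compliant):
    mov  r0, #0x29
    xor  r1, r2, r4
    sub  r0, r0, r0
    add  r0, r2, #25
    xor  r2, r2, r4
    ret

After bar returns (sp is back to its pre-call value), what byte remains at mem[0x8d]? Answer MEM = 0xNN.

prologue: push r0 -> mem[0x8e]=0xde, sp=0x8e
prologue: push r1 -> mem[0x8d]=0xc6, sp=0x8d
body[0] mov  r0, #0x29 -> r0=0x29
body[1] xor  r1, r2, r4 -> r1=0x70
body[2] sub  r0, r0, r0 -> r0=0x00
body[3] add  r0, r2, #25 -> r0=0xab
body[4] xor  r2, r2, r4 -> r2=0x70
epilogue: pop r1=0xc6, sp=0x8e
epilogue: pop r0=0xde, sp=0x8f
prologue pushed ['r0', 'r1'] at ['0x8e', '0x8d']

MEM = 0xc6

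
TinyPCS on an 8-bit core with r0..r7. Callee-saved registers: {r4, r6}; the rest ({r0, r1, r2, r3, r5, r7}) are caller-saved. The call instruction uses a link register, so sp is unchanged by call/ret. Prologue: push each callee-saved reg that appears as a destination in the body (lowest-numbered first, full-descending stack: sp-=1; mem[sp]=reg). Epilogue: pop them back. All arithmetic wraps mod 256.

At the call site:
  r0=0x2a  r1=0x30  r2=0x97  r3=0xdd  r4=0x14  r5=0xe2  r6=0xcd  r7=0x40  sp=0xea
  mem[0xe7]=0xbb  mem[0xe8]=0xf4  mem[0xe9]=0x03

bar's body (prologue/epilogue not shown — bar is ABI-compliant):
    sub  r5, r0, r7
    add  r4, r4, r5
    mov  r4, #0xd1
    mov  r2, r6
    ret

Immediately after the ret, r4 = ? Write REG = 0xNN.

REG = 0x14

prologue: push r4 -> mem[0xe9]=0x14, sp=0xe9
body[0] sub  r5, r0, r7 -> r5=0xea
body[1] add  r4, r4, r5 -> r4=0xfe
body[2] mov  r4, #0xd1 -> r4=0xd1
body[3] mov  r2, r6 -> r2=0xcd
epilogue: pop r4=0x14, sp=0xea
r4 is callee-saved -> restored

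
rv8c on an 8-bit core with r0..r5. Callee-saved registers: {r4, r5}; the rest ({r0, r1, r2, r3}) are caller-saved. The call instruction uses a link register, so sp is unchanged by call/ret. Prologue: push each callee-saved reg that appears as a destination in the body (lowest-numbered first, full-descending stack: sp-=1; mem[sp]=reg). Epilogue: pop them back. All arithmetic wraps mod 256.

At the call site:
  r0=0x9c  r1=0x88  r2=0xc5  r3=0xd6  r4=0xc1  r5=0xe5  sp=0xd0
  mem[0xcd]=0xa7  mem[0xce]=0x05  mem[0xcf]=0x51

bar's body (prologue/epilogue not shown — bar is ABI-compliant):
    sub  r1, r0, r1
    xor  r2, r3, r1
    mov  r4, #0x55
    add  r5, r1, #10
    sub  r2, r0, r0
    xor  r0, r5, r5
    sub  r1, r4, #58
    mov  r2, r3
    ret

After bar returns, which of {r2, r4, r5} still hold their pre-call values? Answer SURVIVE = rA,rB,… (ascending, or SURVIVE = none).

SURVIVE = r4,r5

prologue: push r4 -> mem[0xcf]=0xc1, sp=0xcf
prologue: push r5 -> mem[0xce]=0xe5, sp=0xce
body[0] sub  r1, r0, r1 -> r1=0x14
body[1] xor  r2, r3, r1 -> r2=0xc2
body[2] mov  r4, #0x55 -> r4=0x55
body[3] add  r5, r1, #10 -> r5=0x1e
body[4] sub  r2, r0, r0 -> r2=0x00
body[5] xor  r0, r5, r5 -> r0=0x00
body[6] sub  r1, r4, #58 -> r1=0x1b
body[7] mov  r2, r3 -> r2=0xd6
epilogue: pop r5=0xe5, sp=0xcf
epilogue: pop r4=0xc1, sp=0xd0
r2: caller-saved, written=True
r4: callee-saved, written=True
r5: callee-saved, written=True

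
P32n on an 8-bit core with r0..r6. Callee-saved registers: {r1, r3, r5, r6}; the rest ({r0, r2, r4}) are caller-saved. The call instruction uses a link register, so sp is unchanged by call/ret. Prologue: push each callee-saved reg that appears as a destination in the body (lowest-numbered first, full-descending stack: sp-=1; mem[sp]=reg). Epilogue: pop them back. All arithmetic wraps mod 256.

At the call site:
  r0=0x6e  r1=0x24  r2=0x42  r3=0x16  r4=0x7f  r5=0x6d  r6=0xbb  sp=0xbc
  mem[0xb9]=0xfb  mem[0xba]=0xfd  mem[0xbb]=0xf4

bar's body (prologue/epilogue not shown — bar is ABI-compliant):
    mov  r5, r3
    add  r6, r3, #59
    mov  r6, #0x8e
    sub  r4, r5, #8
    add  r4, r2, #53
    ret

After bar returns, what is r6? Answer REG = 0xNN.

prologue: push r5 → mem[0xbb]=0x6d, sp=0xbb
prologue: push r6 → mem[0xba]=0xbb, sp=0xba
body[0] mov  r5, r3 → r5=0x16
body[1] add  r6, r3, #59 → r6=0x51
body[2] mov  r6, #0x8e → r6=0x8e
body[3] sub  r4, r5, #8 → r4=0x0e
body[4] add  r4, r2, #53 → r4=0x77
epilogue: pop r6=0xbb, sp=0xbb
epilogue: pop r5=0x6d, sp=0xbc
r6 is callee-saved → restored

REG = 0xbb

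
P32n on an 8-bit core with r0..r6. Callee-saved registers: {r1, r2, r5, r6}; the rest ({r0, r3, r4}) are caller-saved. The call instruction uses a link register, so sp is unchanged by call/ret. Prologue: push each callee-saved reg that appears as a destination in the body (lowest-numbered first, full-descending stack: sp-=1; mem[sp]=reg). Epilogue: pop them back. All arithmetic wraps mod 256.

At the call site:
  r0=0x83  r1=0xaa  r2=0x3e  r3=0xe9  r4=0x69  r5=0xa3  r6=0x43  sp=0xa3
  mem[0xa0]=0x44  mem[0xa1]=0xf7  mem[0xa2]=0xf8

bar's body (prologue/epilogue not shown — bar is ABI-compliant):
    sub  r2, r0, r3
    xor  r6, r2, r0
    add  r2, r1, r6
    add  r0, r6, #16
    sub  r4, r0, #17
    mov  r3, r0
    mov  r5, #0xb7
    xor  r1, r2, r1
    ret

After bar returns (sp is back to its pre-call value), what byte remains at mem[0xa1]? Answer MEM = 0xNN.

MEM = 0x3e

prologue: push r1 → mem[0xa2]=0xaa, sp=0xa2
prologue: push r2 → mem[0xa1]=0x3e, sp=0xa1
prologue: push r5 → mem[0xa0]=0xa3, sp=0xa0
prologue: push r6 → mem[0x9f]=0x43, sp=0x9f
body[0] sub  r2, r0, r3 → r2=0x9a
body[1] xor  r6, r2, r0 → r6=0x19
body[2] add  r2, r1, r6 → r2=0xc3
body[3] add  r0, r6, #16 → r0=0x29
body[4] sub  r4, r0, #17 → r4=0x18
body[5] mov  r3, r0 → r3=0x29
body[6] mov  r5, #0xb7 → r5=0xb7
body[7] xor  r1, r2, r1 → r1=0x69
epilogue: pop r6=0x43, sp=0xa0
epilogue: pop r5=0xa3, sp=0xa1
epilogue: pop r2=0x3e, sp=0xa2
epilogue: pop r1=0xaa, sp=0xa3
prologue pushed ['r1', 'r2', 'r5', 'r6'] at ['0xa2', '0xa1', '0xa0', '0x9f']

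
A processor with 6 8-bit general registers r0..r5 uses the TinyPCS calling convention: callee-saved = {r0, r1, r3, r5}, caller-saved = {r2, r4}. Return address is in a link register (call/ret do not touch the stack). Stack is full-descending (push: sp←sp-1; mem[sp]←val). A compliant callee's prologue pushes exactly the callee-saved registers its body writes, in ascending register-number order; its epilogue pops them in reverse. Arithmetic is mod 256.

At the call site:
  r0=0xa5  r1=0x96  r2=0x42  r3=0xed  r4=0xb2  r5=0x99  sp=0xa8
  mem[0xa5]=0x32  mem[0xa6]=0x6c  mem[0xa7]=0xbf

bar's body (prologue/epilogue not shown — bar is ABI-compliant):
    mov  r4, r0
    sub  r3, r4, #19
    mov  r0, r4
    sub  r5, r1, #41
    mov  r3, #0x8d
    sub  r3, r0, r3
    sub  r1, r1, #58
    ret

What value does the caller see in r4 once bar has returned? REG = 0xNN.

REG = 0xa5

prologue: push r0 -> mem[0xa7]=0xa5, sp=0xa7
prologue: push r1 -> mem[0xa6]=0x96, sp=0xa6
prologue: push r3 -> mem[0xa5]=0xed, sp=0xa5
prologue: push r5 -> mem[0xa4]=0x99, sp=0xa4
body[0] mov  r4, r0 -> r4=0xa5
body[1] sub  r3, r4, #19 -> r3=0x92
body[2] mov  r0, r4 -> r0=0xa5
body[3] sub  r5, r1, #41 -> r5=0x6d
body[4] mov  r3, #0x8d -> r3=0x8d
body[5] sub  r3, r0, r3 -> r3=0x18
body[6] sub  r1, r1, #58 -> r1=0x5c
epilogue: pop r5=0x99, sp=0xa5
epilogue: pop r3=0xed, sp=0xa6
epilogue: pop r1=0x96, sp=0xa7
epilogue: pop r0=0xa5, sp=0xa8
r4 is caller-saved -> body value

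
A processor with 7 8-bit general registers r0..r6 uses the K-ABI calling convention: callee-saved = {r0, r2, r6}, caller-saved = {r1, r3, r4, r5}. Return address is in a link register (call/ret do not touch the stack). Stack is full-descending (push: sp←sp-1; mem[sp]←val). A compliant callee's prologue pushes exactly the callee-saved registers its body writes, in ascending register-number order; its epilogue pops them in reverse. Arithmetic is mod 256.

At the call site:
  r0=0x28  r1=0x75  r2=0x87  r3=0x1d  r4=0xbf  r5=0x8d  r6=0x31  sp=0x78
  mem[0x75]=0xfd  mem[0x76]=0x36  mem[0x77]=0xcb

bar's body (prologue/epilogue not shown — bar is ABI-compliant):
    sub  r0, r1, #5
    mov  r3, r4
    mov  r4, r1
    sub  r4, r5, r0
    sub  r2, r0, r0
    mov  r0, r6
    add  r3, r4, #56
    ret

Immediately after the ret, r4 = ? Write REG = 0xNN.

prologue: push r0 → mem[0x77]=0x28, sp=0x77
prologue: push r2 → mem[0x76]=0x87, sp=0x76
body[0] sub  r0, r1, #5 → r0=0x70
body[1] mov  r3, r4 → r3=0xbf
body[2] mov  r4, r1 → r4=0x75
body[3] sub  r4, r5, r0 → r4=0x1d
body[4] sub  r2, r0, r0 → r2=0x00
body[5] mov  r0, r6 → r0=0x31
body[6] add  r3, r4, #56 → r3=0x55
epilogue: pop r2=0x87, sp=0x77
epilogue: pop r0=0x28, sp=0x78
r4 is caller-saved → body value

REG = 0x1d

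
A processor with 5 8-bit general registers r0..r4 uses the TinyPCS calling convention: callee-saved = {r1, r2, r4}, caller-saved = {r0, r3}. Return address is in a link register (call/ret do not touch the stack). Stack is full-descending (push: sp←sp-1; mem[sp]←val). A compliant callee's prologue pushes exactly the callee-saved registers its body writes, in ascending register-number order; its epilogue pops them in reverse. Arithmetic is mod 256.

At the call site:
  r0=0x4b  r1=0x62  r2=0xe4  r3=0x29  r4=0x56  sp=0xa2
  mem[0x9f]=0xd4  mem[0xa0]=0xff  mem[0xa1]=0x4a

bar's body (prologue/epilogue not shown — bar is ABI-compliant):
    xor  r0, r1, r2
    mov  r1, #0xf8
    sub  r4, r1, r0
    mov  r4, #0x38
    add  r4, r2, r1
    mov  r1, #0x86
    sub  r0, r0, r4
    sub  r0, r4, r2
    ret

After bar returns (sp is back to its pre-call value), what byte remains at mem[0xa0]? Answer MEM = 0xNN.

prologue: push r1 → mem[0xa1]=0x62, sp=0xa1
prologue: push r4 → mem[0xa0]=0x56, sp=0xa0
body[0] xor  r0, r1, r2 → r0=0x86
body[1] mov  r1, #0xf8 → r1=0xf8
body[2] sub  r4, r1, r0 → r4=0x72
body[3] mov  r4, #0x38 → r4=0x38
body[4] add  r4, r2, r1 → r4=0xdc
body[5] mov  r1, #0x86 → r1=0x86
body[6] sub  r0, r0, r4 → r0=0xaa
body[7] sub  r0, r4, r2 → r0=0xf8
epilogue: pop r4=0x56, sp=0xa1
epilogue: pop r1=0x62, sp=0xa2
prologue pushed ['r1', 'r4'] at ['0xa1', '0xa0']

MEM = 0x56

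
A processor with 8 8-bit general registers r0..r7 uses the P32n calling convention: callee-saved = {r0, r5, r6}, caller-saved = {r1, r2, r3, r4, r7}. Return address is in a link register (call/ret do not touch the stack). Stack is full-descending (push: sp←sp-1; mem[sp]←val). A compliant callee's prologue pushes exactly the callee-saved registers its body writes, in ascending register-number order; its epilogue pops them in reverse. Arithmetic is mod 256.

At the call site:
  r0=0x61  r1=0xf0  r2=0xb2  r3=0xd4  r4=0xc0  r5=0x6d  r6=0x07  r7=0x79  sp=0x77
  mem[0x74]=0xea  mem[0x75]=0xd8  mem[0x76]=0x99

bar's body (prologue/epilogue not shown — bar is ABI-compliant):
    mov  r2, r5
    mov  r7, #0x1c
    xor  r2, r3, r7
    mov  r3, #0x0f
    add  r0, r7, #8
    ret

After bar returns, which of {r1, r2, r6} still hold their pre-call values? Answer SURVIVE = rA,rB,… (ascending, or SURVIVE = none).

SURVIVE = r1,r6

prologue: push r0 → mem[0x76]=0x61, sp=0x76
body[0] mov  r2, r5 → r2=0x6d
body[1] mov  r7, #0x1c → r7=0x1c
body[2] xor  r2, r3, r7 → r2=0xc8
body[3] mov  r3, #0x0f → r3=0x0f
body[4] add  r0, r7, #8 → r0=0x24
epilogue: pop r0=0x61, sp=0x77
r1: caller-saved, written=False
r2: caller-saved, written=True
r6: callee-saved, written=False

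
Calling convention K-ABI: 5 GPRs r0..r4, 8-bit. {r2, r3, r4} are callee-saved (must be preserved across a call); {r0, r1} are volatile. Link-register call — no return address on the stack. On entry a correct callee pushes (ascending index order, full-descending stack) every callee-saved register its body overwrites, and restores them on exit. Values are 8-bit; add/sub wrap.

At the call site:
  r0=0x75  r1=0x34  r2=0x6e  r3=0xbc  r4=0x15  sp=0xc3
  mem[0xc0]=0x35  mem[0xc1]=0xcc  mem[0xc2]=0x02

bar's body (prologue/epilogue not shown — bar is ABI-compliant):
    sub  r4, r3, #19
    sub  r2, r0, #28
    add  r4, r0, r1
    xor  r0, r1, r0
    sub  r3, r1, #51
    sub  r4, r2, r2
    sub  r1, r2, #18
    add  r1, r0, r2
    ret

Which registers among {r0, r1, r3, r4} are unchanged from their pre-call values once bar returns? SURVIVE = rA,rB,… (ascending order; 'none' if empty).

prologue: push r2 → mem[0xc2]=0x6e, sp=0xc2
prologue: push r3 → mem[0xc1]=0xbc, sp=0xc1
prologue: push r4 → mem[0xc0]=0x15, sp=0xc0
body[0] sub  r4, r3, #19 → r4=0xa9
body[1] sub  r2, r0, #28 → r2=0x59
body[2] add  r4, r0, r1 → r4=0xa9
body[3] xor  r0, r1, r0 → r0=0x41
body[4] sub  r3, r1, #51 → r3=0x01
body[5] sub  r4, r2, r2 → r4=0x00
body[6] sub  r1, r2, #18 → r1=0x47
body[7] add  r1, r0, r2 → r1=0x9a
epilogue: pop r4=0x15, sp=0xc1
epilogue: pop r3=0xbc, sp=0xc2
epilogue: pop r2=0x6e, sp=0xc3
r0: caller-saved, written=True
r1: caller-saved, written=True
r3: callee-saved, written=True
r4: callee-saved, written=True

SURVIVE = r3,r4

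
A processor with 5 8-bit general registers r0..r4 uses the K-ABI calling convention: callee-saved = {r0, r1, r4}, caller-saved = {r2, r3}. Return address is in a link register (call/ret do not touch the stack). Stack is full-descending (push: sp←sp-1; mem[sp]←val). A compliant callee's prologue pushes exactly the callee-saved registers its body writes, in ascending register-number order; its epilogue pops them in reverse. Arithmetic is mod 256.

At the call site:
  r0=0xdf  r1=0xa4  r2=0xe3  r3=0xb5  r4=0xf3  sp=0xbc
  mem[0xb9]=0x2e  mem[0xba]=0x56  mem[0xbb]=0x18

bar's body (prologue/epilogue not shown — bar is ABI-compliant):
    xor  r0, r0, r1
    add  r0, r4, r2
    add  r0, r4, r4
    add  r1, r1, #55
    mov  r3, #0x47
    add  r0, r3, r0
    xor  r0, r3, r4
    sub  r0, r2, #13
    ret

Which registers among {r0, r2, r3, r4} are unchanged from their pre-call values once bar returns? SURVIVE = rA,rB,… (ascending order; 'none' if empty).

SURVIVE = r0,r2,r4

prologue: push r0 → mem[0xbb]=0xdf, sp=0xbb
prologue: push r1 → mem[0xba]=0xa4, sp=0xba
body[0] xor  r0, r0, r1 → r0=0x7b
body[1] add  r0, r4, r2 → r0=0xd6
body[2] add  r0, r4, r4 → r0=0xe6
body[3] add  r1, r1, #55 → r1=0xdb
body[4] mov  r3, #0x47 → r3=0x47
body[5] add  r0, r3, r0 → r0=0x2d
body[6] xor  r0, r3, r4 → r0=0xb4
body[7] sub  r0, r2, #13 → r0=0xd6
epilogue: pop r1=0xa4, sp=0xbb
epilogue: pop r0=0xdf, sp=0xbc
r0: callee-saved, written=True
r2: caller-saved, written=False
r3: caller-saved, written=True
r4: callee-saved, written=False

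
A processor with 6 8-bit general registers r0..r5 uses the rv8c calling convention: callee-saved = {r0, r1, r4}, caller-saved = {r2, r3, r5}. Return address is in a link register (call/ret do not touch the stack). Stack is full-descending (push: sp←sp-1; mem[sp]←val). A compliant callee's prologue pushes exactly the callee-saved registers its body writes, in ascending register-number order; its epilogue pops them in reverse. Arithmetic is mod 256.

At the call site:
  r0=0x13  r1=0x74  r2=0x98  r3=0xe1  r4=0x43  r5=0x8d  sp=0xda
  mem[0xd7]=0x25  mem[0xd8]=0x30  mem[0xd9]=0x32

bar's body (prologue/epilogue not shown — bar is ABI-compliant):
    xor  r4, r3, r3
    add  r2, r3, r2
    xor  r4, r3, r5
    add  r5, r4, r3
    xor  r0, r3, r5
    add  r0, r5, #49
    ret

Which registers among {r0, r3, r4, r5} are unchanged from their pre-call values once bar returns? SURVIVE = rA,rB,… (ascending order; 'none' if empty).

prologue: push r0 → mem[0xd9]=0x13, sp=0xd9
prologue: push r4 → mem[0xd8]=0x43, sp=0xd8
body[0] xor  r4, r3, r3 → r4=0x00
body[1] add  r2, r3, r2 → r2=0x79
body[2] xor  r4, r3, r5 → r4=0x6c
body[3] add  r5, r4, r3 → r5=0x4d
body[4] xor  r0, r3, r5 → r0=0xac
body[5] add  r0, r5, #49 → r0=0x7e
epilogue: pop r4=0x43, sp=0xd9
epilogue: pop r0=0x13, sp=0xda
r0: callee-saved, written=True
r3: caller-saved, written=False
r4: callee-saved, written=True
r5: caller-saved, written=True

SURVIVE = r0,r3,r4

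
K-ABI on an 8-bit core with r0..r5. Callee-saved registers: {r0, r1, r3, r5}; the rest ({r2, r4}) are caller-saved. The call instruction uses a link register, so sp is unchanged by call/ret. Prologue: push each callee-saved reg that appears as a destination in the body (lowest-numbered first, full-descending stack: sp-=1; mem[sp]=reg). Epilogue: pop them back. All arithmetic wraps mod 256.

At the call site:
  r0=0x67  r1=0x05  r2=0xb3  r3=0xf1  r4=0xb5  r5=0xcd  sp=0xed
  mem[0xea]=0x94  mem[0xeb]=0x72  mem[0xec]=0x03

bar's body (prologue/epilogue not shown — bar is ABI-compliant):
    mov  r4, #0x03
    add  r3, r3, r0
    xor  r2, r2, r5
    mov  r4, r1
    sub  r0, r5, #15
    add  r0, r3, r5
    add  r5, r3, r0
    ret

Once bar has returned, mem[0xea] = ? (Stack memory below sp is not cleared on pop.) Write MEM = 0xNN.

prologue: push r0 → mem[0xec]=0x67, sp=0xec
prologue: push r3 → mem[0xeb]=0xf1, sp=0xeb
prologue: push r5 → mem[0xea]=0xcd, sp=0xea
body[0] mov  r4, #0x03 → r4=0x03
body[1] add  r3, r3, r0 → r3=0x58
body[2] xor  r2, r2, r5 → r2=0x7e
body[3] mov  r4, r1 → r4=0x05
body[4] sub  r0, r5, #15 → r0=0xbe
body[5] add  r0, r3, r5 → r0=0x25
body[6] add  r5, r3, r0 → r5=0x7d
epilogue: pop r5=0xcd, sp=0xeb
epilogue: pop r3=0xf1, sp=0xec
epilogue: pop r0=0x67, sp=0xed
prologue pushed ['r0', 'r3', 'r5'] at ['0xec', '0xeb', '0xea']

MEM = 0xcd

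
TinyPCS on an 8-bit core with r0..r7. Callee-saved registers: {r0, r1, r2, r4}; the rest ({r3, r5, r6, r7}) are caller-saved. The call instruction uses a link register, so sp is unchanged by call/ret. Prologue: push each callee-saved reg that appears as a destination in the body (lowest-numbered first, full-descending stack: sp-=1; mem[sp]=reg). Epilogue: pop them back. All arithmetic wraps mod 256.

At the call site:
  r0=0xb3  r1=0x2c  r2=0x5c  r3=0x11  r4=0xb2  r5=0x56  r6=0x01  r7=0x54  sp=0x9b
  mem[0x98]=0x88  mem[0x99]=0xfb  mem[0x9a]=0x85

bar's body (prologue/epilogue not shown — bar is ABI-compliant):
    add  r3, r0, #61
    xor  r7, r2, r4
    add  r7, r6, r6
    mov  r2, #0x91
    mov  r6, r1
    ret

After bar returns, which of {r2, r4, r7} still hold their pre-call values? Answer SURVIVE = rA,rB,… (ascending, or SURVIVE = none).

SURVIVE = r2,r4

prologue: push r2 -> mem[0x9a]=0x5c, sp=0x9a
body[0] add  r3, r0, #61 -> r3=0xf0
body[1] xor  r7, r2, r4 -> r7=0xee
body[2] add  r7, r6, r6 -> r7=0x02
body[3] mov  r2, #0x91 -> r2=0x91
body[4] mov  r6, r1 -> r6=0x2c
epilogue: pop r2=0x5c, sp=0x9b
r2: callee-saved, written=True
r4: callee-saved, written=False
r7: caller-saved, written=True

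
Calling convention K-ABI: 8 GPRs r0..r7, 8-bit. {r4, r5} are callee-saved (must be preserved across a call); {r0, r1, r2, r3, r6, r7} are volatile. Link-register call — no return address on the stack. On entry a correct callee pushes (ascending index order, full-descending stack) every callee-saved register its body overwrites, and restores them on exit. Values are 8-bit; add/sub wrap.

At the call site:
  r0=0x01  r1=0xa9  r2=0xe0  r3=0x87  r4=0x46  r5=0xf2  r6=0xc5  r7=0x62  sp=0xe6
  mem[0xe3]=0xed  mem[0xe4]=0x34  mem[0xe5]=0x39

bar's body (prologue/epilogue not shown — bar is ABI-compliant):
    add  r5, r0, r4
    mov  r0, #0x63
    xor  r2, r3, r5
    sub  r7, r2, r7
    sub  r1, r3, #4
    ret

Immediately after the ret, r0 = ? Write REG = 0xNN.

REG = 0x63

prologue: push r5 → mem[0xe5]=0xf2, sp=0xe5
body[0] add  r5, r0, r4 → r5=0x47
body[1] mov  r0, #0x63 → r0=0x63
body[2] xor  r2, r3, r5 → r2=0xc0
body[3] sub  r7, r2, r7 → r7=0x5e
body[4] sub  r1, r3, #4 → r1=0x83
epilogue: pop r5=0xf2, sp=0xe6
r0 is caller-saved → body value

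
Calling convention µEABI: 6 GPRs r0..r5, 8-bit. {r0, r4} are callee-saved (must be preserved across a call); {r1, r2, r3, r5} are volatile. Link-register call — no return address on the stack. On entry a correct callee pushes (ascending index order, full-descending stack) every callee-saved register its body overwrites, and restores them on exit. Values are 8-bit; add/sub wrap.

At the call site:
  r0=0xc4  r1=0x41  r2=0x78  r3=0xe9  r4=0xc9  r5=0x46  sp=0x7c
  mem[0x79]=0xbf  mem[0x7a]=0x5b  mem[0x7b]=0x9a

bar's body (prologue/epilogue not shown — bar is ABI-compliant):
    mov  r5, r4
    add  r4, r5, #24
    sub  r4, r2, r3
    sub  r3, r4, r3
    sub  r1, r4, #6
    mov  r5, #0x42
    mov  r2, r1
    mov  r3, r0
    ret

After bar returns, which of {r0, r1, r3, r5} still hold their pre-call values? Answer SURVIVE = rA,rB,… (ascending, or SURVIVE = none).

prologue: push r4 -> mem[0x7b]=0xc9, sp=0x7b
body[0] mov  r5, r4 -> r5=0xc9
body[1] add  r4, r5, #24 -> r4=0xe1
body[2] sub  r4, r2, r3 -> r4=0x8f
body[3] sub  r3, r4, r3 -> r3=0xa6
body[4] sub  r1, r4, #6 -> r1=0x89
body[5] mov  r5, #0x42 -> r5=0x42
body[6] mov  r2, r1 -> r2=0x89
body[7] mov  r3, r0 -> r3=0xc4
epilogue: pop r4=0xc9, sp=0x7c
r0: callee-saved, written=False
r1: caller-saved, written=True
r3: caller-saved, written=True
r5: caller-saved, written=True

SURVIVE = r0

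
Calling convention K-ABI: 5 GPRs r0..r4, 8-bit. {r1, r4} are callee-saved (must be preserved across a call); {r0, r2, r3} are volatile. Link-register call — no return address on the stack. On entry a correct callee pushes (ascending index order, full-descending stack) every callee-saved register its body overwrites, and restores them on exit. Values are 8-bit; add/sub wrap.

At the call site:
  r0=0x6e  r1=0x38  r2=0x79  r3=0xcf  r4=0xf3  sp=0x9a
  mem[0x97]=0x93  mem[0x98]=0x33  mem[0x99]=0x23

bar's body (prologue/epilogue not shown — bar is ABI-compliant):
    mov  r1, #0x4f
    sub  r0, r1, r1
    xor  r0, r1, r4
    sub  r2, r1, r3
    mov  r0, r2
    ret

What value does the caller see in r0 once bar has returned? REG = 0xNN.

prologue: push r1 → mem[0x99]=0x38, sp=0x99
body[0] mov  r1, #0x4f → r1=0x4f
body[1] sub  r0, r1, r1 → r0=0x00
body[2] xor  r0, r1, r4 → r0=0xbc
body[3] sub  r2, r1, r3 → r2=0x80
body[4] mov  r0, r2 → r0=0x80
epilogue: pop r1=0x38, sp=0x9a
r0 is caller-saved → body value

REG = 0x80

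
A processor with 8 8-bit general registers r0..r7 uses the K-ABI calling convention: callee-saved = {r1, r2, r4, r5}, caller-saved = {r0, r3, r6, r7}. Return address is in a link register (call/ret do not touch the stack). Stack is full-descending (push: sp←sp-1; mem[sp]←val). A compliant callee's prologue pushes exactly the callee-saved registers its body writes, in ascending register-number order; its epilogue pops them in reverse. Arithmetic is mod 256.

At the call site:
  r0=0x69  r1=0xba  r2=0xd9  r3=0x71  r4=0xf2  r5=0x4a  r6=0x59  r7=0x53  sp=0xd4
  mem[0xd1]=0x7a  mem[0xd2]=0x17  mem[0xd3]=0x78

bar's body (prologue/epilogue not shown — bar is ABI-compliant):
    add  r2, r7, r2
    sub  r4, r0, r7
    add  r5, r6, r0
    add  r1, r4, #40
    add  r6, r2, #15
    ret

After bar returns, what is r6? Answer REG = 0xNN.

prologue: push r1 → mem[0xd3]=0xba, sp=0xd3
prologue: push r2 → mem[0xd2]=0xd9, sp=0xd2
prologue: push r4 → mem[0xd1]=0xf2, sp=0xd1
prologue: push r5 → mem[0xd0]=0x4a, sp=0xd0
body[0] add  r2, r7, r2 → r2=0x2c
body[1] sub  r4, r0, r7 → r4=0x16
body[2] add  r5, r6, r0 → r5=0xc2
body[3] add  r1, r4, #40 → r1=0x3e
body[4] add  r6, r2, #15 → r6=0x3b
epilogue: pop r5=0x4a, sp=0xd1
epilogue: pop r4=0xf2, sp=0xd2
epilogue: pop r2=0xd9, sp=0xd3
epilogue: pop r1=0xba, sp=0xd4
r6 is caller-saved → body value

REG = 0x3b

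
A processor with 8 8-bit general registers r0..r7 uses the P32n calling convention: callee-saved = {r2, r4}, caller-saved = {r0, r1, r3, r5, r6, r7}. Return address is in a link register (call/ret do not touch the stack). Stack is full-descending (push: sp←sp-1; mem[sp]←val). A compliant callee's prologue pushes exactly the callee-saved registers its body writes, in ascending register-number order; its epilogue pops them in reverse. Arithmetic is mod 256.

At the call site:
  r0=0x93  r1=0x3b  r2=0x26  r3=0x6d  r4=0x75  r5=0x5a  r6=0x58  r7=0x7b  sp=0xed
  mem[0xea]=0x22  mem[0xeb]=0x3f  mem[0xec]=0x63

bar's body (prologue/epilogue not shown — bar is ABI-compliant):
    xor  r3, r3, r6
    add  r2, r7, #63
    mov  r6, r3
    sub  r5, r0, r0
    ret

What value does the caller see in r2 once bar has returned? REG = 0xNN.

REG = 0x26

prologue: push r2 -> mem[0xec]=0x26, sp=0xec
body[0] xor  r3, r3, r6 -> r3=0x35
body[1] add  r2, r7, #63 -> r2=0xba
body[2] mov  r6, r3 -> r6=0x35
body[3] sub  r5, r0, r0 -> r5=0x00
epilogue: pop r2=0x26, sp=0xed
r2 is callee-saved -> restored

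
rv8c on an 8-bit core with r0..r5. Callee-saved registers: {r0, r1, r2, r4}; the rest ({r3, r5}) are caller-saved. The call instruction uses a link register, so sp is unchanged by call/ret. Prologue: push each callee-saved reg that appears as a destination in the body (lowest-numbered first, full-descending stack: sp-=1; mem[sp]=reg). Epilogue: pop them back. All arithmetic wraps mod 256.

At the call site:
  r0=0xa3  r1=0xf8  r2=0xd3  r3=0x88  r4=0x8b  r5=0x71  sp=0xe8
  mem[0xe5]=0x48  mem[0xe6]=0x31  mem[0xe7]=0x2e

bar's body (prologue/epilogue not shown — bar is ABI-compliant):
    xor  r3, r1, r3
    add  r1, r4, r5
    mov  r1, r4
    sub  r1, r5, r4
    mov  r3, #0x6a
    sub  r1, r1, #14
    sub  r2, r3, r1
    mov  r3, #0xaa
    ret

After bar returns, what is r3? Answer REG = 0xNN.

REG = 0xaa

prologue: push r1 → mem[0xe7]=0xf8, sp=0xe7
prologue: push r2 → mem[0xe6]=0xd3, sp=0xe6
body[0] xor  r3, r1, r3 → r3=0x70
body[1] add  r1, r4, r5 → r1=0xfc
body[2] mov  r1, r4 → r1=0x8b
body[3] sub  r1, r5, r4 → r1=0xe6
body[4] mov  r3, #0x6a → r3=0x6a
body[5] sub  r1, r1, #14 → r1=0xd8
body[6] sub  r2, r3, r1 → r2=0x92
body[7] mov  r3, #0xaa → r3=0xaa
epilogue: pop r2=0xd3, sp=0xe7
epilogue: pop r1=0xf8, sp=0xe8
r3 is caller-saved → body value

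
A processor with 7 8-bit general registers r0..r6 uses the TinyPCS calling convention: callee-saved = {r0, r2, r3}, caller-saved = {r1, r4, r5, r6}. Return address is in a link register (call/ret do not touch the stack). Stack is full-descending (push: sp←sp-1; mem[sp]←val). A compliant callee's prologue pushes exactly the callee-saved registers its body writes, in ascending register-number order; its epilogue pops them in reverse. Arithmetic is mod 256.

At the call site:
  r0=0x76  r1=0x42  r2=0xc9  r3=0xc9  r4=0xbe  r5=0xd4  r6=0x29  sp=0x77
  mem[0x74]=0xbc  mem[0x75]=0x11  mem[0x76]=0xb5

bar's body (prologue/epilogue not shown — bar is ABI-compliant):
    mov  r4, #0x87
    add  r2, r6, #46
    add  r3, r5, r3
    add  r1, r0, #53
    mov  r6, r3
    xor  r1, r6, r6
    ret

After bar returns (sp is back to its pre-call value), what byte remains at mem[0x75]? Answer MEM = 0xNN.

MEM = 0xc9

prologue: push r2 → mem[0x76]=0xc9, sp=0x76
prologue: push r3 → mem[0x75]=0xc9, sp=0x75
body[0] mov  r4, #0x87 → r4=0x87
body[1] add  r2, r6, #46 → r2=0x57
body[2] add  r3, r5, r3 → r3=0x9d
body[3] add  r1, r0, #53 → r1=0xab
body[4] mov  r6, r3 → r6=0x9d
body[5] xor  r1, r6, r6 → r1=0x00
epilogue: pop r3=0xc9, sp=0x76
epilogue: pop r2=0xc9, sp=0x77
prologue pushed ['r2', 'r3'] at ['0x76', '0x75']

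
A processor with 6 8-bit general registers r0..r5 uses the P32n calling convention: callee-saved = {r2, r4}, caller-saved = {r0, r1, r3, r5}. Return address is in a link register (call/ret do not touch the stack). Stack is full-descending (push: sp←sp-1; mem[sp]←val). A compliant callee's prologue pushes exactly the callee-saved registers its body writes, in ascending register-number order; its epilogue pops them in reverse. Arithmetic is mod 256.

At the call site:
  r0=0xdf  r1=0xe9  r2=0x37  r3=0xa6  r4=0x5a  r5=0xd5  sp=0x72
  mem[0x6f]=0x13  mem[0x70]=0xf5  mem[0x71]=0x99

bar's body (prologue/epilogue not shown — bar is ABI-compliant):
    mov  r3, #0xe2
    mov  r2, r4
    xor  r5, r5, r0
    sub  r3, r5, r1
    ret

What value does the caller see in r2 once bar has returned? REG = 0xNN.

REG = 0x37

prologue: push r2 → mem[0x71]=0x37, sp=0x71
body[0] mov  r3, #0xe2 → r3=0xe2
body[1] mov  r2, r4 → r2=0x5a
body[2] xor  r5, r5, r0 → r5=0x0a
body[3] sub  r3, r5, r1 → r3=0x21
epilogue: pop r2=0x37, sp=0x72
r2 is callee-saved → restored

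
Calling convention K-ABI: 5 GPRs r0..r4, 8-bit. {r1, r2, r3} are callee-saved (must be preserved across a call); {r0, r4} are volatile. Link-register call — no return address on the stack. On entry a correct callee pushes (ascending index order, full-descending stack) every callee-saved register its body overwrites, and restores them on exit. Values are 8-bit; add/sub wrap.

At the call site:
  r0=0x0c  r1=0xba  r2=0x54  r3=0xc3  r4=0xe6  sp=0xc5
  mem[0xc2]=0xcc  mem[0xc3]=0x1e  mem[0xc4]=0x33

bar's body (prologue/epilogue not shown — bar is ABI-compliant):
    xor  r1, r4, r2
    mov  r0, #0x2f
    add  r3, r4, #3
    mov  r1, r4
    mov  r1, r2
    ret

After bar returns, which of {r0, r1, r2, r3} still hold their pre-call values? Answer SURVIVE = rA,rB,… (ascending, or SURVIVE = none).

SURVIVE = r1,r2,r3

prologue: push r1 -> mem[0xc4]=0xba, sp=0xc4
prologue: push r3 -> mem[0xc3]=0xc3, sp=0xc3
body[0] xor  r1, r4, r2 -> r1=0xb2
body[1] mov  r0, #0x2f -> r0=0x2f
body[2] add  r3, r4, #3 -> r3=0xe9
body[3] mov  r1, r4 -> r1=0xe6
body[4] mov  r1, r2 -> r1=0x54
epilogue: pop r3=0xc3, sp=0xc4
epilogue: pop r1=0xba, sp=0xc5
r0: caller-saved, written=True
r1: callee-saved, written=True
r2: callee-saved, written=False
r3: callee-saved, written=True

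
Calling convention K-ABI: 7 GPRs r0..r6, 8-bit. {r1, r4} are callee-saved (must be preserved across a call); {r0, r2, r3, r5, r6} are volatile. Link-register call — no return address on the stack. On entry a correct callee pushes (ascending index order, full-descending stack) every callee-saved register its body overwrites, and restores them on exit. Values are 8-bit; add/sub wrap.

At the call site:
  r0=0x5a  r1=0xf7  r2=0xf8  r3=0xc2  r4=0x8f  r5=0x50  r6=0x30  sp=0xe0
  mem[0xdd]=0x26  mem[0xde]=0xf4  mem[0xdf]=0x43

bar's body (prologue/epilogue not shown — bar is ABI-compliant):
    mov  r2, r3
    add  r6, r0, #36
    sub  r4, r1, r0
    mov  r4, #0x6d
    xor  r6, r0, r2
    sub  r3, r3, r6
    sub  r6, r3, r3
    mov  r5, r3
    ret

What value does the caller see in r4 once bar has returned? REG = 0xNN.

REG = 0x8f

prologue: push r4 -> mem[0xdf]=0x8f, sp=0xdf
body[0] mov  r2, r3 -> r2=0xc2
body[1] add  r6, r0, #36 -> r6=0x7e
body[2] sub  r4, r1, r0 -> r4=0x9d
body[3] mov  r4, #0x6d -> r4=0x6d
body[4] xor  r6, r0, r2 -> r6=0x98
body[5] sub  r3, r3, r6 -> r3=0x2a
body[6] sub  r6, r3, r3 -> r6=0x00
body[7] mov  r5, r3 -> r5=0x2a
epilogue: pop r4=0x8f, sp=0xe0
r4 is callee-saved -> restored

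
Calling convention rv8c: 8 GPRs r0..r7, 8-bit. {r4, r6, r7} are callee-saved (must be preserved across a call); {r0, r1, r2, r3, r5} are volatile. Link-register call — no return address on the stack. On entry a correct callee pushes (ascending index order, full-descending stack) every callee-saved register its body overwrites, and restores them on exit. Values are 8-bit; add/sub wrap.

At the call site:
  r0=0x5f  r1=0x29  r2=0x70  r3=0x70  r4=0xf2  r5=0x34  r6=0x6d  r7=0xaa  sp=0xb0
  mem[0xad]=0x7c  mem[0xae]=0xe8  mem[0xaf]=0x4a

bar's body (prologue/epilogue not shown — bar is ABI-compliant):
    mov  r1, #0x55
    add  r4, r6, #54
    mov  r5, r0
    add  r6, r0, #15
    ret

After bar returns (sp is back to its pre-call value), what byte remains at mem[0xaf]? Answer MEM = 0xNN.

MEM = 0xf2

prologue: push r4 → mem[0xaf]=0xf2, sp=0xaf
prologue: push r6 → mem[0xae]=0x6d, sp=0xae
body[0] mov  r1, #0x55 → r1=0x55
body[1] add  r4, r6, #54 → r4=0xa3
body[2] mov  r5, r0 → r5=0x5f
body[3] add  r6, r0, #15 → r6=0x6e
epilogue: pop r6=0x6d, sp=0xaf
epilogue: pop r4=0xf2, sp=0xb0
prologue pushed ['r4', 'r6'] at ['0xaf', '0xae']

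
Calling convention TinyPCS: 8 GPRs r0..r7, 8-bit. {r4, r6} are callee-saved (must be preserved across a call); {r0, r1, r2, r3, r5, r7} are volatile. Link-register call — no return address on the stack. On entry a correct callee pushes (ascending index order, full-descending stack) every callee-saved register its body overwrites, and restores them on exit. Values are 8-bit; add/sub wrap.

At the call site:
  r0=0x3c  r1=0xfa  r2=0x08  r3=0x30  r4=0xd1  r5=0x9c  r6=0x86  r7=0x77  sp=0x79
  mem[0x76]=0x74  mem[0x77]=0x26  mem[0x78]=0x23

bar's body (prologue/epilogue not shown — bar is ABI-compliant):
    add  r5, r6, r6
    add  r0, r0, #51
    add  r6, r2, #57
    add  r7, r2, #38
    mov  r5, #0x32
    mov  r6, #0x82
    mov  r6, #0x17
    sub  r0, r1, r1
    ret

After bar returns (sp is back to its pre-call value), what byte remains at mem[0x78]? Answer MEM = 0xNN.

prologue: push r6 → mem[0x78]=0x86, sp=0x78
body[0] add  r5, r6, r6 → r5=0x0c
body[1] add  r0, r0, #51 → r0=0x6f
body[2] add  r6, r2, #57 → r6=0x41
body[3] add  r7, r2, #38 → r7=0x2e
body[4] mov  r5, #0x32 → r5=0x32
body[5] mov  r6, #0x82 → r6=0x82
body[6] mov  r6, #0x17 → r6=0x17
body[7] sub  r0, r1, r1 → r0=0x00
epilogue: pop r6=0x86, sp=0x79
prologue pushed ['r6'] at ['0x78']

MEM = 0x86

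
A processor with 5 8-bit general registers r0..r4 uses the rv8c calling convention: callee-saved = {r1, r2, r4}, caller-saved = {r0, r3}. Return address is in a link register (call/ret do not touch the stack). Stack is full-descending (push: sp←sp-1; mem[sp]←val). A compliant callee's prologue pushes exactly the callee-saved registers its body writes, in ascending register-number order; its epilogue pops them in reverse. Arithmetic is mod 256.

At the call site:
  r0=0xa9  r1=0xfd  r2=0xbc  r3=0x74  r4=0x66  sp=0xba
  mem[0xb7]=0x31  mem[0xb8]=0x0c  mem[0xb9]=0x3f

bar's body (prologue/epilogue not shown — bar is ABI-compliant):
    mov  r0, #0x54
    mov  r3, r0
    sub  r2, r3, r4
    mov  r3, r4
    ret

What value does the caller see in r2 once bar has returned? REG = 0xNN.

prologue: push r2 → mem[0xb9]=0xbc, sp=0xb9
body[0] mov  r0, #0x54 → r0=0x54
body[1] mov  r3, r0 → r3=0x54
body[2] sub  r2, r3, r4 → r2=0xee
body[3] mov  r3, r4 → r3=0x66
epilogue: pop r2=0xbc, sp=0xba
r2 is callee-saved → restored

REG = 0xbc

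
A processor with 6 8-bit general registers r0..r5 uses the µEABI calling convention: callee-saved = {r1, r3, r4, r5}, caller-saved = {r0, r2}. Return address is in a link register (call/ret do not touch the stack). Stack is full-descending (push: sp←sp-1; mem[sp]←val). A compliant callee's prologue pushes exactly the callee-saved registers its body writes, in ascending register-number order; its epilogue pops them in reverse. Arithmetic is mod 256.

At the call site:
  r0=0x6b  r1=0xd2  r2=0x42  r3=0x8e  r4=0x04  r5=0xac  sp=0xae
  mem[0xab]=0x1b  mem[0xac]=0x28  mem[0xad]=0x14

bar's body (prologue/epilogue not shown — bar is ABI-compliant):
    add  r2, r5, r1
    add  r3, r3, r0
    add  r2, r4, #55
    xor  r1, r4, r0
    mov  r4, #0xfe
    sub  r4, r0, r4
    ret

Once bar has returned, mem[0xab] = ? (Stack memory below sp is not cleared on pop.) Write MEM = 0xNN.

prologue: push r1 -> mem[0xad]=0xd2, sp=0xad
prologue: push r3 -> mem[0xac]=0x8e, sp=0xac
prologue: push r4 -> mem[0xab]=0x04, sp=0xab
body[0] add  r2, r5, r1 -> r2=0x7e
body[1] add  r3, r3, r0 -> r3=0xf9
body[2] add  r2, r4, #55 -> r2=0x3b
body[3] xor  r1, r4, r0 -> r1=0x6f
body[4] mov  r4, #0xfe -> r4=0xfe
body[5] sub  r4, r0, r4 -> r4=0x6d
epilogue: pop r4=0x04, sp=0xac
epilogue: pop r3=0x8e, sp=0xad
epilogue: pop r1=0xd2, sp=0xae
prologue pushed ['r1', 'r3', 'r4'] at ['0xad', '0xac', '0xab']

MEM = 0x04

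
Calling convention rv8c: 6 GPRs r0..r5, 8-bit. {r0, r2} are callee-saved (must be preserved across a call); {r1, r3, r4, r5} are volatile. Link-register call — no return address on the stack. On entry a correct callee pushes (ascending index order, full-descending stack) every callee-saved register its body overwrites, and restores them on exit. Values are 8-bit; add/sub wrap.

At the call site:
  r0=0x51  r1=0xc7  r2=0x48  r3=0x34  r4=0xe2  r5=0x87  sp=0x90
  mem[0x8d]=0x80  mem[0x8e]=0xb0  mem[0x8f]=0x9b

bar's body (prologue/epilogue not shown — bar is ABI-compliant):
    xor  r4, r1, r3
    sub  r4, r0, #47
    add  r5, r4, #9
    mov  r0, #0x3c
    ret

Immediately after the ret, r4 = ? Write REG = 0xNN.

REG = 0x22

prologue: push r0 -> mem[0x8f]=0x51, sp=0x8f
body[0] xor  r4, r1, r3 -> r4=0xf3
body[1] sub  r4, r0, #47 -> r4=0x22
body[2] add  r5, r4, #9 -> r5=0x2b
body[3] mov  r0, #0x3c -> r0=0x3c
epilogue: pop r0=0x51, sp=0x90
r4 is caller-saved -> body value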